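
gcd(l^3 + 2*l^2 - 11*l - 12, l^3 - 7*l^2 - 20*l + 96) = l^2 + l - 12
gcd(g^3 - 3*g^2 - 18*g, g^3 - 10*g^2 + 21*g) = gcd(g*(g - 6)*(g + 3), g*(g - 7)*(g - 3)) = g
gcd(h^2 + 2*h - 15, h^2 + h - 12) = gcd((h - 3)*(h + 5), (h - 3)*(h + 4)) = h - 3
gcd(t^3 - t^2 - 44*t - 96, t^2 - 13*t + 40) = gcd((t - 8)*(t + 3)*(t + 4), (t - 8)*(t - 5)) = t - 8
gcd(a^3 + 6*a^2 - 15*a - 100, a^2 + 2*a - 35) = 1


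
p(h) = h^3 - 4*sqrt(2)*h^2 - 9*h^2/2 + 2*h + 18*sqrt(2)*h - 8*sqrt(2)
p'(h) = 3*h^2 - 8*sqrt(2)*h - 9*h + 2 + 18*sqrt(2)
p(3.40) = 3.93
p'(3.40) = -6.93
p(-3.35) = -254.87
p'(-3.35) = 129.17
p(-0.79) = -39.84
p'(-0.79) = 45.38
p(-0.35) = -22.21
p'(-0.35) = 34.93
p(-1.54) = -81.34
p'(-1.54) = 65.85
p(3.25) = 4.96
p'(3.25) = -6.88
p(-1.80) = -99.47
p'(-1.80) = 73.74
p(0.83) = 5.05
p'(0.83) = 12.66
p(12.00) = 583.57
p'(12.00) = 215.69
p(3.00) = 6.64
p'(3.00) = -6.49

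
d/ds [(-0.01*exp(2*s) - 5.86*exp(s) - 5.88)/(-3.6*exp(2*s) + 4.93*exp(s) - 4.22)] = (-21.1453*exp(2*s) - 42.2516*exp(s) + 53.7176)*exp(s)/(12.96*exp(4*s) - 35.496*exp(3*s) + 54.6889*exp(2*s) - 41.6092*exp(s) + 17.8084)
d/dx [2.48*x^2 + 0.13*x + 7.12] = 4.96*x + 0.13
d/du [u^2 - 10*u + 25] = 2*u - 10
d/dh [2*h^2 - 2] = 4*h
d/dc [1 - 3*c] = -3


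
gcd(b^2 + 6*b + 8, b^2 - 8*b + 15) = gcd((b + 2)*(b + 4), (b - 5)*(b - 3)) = 1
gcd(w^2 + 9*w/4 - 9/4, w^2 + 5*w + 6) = w + 3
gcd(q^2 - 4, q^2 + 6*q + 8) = q + 2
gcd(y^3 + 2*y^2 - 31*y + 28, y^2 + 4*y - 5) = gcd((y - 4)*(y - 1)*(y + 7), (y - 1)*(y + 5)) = y - 1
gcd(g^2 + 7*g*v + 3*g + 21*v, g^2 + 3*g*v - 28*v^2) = g + 7*v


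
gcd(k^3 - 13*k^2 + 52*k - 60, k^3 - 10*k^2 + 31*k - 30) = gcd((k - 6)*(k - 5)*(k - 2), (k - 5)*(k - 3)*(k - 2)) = k^2 - 7*k + 10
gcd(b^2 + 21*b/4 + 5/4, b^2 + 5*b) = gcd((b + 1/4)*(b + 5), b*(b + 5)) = b + 5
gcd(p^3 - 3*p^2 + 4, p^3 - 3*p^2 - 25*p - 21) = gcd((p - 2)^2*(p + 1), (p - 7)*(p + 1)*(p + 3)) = p + 1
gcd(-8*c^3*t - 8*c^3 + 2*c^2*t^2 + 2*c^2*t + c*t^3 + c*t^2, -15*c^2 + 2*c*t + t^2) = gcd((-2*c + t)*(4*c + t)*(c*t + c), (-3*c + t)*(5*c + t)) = 1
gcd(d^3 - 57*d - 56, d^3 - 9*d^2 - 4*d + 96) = d - 8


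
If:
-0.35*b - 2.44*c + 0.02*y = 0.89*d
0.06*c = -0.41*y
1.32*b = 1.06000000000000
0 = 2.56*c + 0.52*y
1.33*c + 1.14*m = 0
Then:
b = 0.80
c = 0.00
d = -0.32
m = 0.00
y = 0.00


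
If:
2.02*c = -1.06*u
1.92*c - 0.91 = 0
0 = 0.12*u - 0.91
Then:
No Solution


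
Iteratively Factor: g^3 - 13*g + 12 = (g - 3)*(g^2 + 3*g - 4) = (g - 3)*(g + 4)*(g - 1)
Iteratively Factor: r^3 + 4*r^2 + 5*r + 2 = (r + 1)*(r^2 + 3*r + 2) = (r + 1)^2*(r + 2)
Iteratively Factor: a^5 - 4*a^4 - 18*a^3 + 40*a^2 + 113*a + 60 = (a + 1)*(a^4 - 5*a^3 - 13*a^2 + 53*a + 60) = (a + 1)*(a + 3)*(a^3 - 8*a^2 + 11*a + 20) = (a - 5)*(a + 1)*(a + 3)*(a^2 - 3*a - 4) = (a - 5)*(a - 4)*(a + 1)*(a + 3)*(a + 1)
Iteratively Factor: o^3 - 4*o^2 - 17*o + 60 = (o - 5)*(o^2 + o - 12) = (o - 5)*(o - 3)*(o + 4)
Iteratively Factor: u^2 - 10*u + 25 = (u - 5)*(u - 5)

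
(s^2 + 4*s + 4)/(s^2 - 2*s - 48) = (s^2 + 4*s + 4)/(s^2 - 2*s - 48)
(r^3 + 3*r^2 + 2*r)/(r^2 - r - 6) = r*(r + 1)/(r - 3)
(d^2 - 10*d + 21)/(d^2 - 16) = (d^2 - 10*d + 21)/(d^2 - 16)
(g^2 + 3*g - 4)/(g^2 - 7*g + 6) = (g + 4)/(g - 6)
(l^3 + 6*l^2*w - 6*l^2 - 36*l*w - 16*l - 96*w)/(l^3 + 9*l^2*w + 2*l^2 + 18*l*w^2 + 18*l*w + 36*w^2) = (l - 8)/(l + 3*w)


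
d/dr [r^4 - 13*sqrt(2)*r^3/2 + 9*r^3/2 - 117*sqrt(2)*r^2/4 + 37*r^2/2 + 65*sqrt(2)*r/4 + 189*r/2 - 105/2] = 4*r^3 - 39*sqrt(2)*r^2/2 + 27*r^2/2 - 117*sqrt(2)*r/2 + 37*r + 65*sqrt(2)/4 + 189/2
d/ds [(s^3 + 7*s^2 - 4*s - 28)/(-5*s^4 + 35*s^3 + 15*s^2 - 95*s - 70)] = (s^3 + 17*s^2 - 7*s - 119)/(5*(s^5 - 11*s^4 + 10*s^3 + 106*s^2 + 133*s + 49))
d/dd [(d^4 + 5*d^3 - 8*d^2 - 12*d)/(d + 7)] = (3*d^4 + 38*d^3 + 97*d^2 - 112*d - 84)/(d^2 + 14*d + 49)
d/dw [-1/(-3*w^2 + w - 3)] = (1 - 6*w)/(3*w^2 - w + 3)^2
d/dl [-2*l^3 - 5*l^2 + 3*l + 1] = -6*l^2 - 10*l + 3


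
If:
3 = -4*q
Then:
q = -3/4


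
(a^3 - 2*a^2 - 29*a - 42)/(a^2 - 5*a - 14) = a + 3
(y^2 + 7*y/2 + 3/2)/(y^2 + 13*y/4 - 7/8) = 4*(2*y^2 + 7*y + 3)/(8*y^2 + 26*y - 7)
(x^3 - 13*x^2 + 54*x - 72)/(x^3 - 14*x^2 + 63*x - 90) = (x - 4)/(x - 5)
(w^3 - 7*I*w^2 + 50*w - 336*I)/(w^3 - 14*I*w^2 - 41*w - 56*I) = (w^2 + I*w + 42)/(w^2 - 6*I*w + 7)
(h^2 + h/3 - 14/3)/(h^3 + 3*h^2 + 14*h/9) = 3*(h - 2)/(h*(3*h + 2))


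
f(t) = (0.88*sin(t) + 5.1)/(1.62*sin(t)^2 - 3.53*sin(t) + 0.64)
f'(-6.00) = 274.87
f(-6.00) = -24.32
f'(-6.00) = 274.87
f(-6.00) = -24.32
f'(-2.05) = -0.58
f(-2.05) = 0.86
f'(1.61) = -0.02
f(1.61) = -4.71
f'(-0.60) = 2.28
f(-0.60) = 1.46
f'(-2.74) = -4.44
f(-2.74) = 2.10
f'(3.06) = -130.13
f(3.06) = 14.24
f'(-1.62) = -0.05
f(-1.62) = 0.73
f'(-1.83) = -0.27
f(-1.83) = 0.76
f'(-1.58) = -0.01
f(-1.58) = 0.73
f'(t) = (-3.24*sin(t)*cos(t) + 3.53*cos(t))*(0.88*sin(t) + 5.1)/(1.62*sin(t)^2 - 3.53*sin(t) + 0.64)^2 + 0.88*cos(t)/(1.62*sin(t)^2 - 3.53*sin(t) + 0.64)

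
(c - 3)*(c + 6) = c^2 + 3*c - 18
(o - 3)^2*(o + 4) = o^3 - 2*o^2 - 15*o + 36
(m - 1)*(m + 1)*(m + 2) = m^3 + 2*m^2 - m - 2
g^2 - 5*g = g*(g - 5)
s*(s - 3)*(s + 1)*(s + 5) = s^4 + 3*s^3 - 13*s^2 - 15*s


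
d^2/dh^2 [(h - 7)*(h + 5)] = 2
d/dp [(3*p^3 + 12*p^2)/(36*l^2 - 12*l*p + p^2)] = 3*p*(-18*l*p - 48*l + p^2)/(-216*l^3 + 108*l^2*p - 18*l*p^2 + p^3)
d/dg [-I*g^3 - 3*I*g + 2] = 3*I*(-g^2 - 1)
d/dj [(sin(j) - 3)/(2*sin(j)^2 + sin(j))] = (12*sin(j) + cos(2*j) + 2)*cos(j)/((2*sin(j) + 1)^2*sin(j)^2)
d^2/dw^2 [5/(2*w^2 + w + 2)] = 10*(-4*w^2 - 2*w + (4*w + 1)^2 - 4)/(2*w^2 + w + 2)^3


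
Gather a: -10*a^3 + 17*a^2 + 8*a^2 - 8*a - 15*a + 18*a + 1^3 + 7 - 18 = -10*a^3 + 25*a^2 - 5*a - 10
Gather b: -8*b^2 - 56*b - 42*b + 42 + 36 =-8*b^2 - 98*b + 78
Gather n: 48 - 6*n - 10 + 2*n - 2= 36 - 4*n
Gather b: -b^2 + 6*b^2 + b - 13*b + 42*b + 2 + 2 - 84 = 5*b^2 + 30*b - 80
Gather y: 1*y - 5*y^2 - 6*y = -5*y^2 - 5*y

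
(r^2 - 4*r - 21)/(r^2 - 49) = (r + 3)/(r + 7)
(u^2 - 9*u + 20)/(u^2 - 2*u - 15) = (u - 4)/(u + 3)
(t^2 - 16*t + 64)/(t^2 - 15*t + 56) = (t - 8)/(t - 7)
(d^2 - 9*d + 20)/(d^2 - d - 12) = (d - 5)/(d + 3)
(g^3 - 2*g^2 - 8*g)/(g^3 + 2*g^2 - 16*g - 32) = g/(g + 4)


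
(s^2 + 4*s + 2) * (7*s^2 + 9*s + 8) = 7*s^4 + 37*s^3 + 58*s^2 + 50*s + 16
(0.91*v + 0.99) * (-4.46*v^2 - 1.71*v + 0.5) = -4.0586*v^3 - 5.9715*v^2 - 1.2379*v + 0.495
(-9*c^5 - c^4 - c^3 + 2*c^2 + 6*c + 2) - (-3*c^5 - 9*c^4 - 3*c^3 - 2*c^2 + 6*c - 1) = -6*c^5 + 8*c^4 + 2*c^3 + 4*c^2 + 3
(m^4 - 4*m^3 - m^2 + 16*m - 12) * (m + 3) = m^5 - m^4 - 13*m^3 + 13*m^2 + 36*m - 36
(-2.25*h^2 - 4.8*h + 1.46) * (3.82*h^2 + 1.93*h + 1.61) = -8.595*h^4 - 22.6785*h^3 - 7.3093*h^2 - 4.9102*h + 2.3506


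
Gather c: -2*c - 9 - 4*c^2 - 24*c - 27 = -4*c^2 - 26*c - 36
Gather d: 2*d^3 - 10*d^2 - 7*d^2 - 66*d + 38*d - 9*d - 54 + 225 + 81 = 2*d^3 - 17*d^2 - 37*d + 252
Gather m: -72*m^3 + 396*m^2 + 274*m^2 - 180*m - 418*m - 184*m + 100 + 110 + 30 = -72*m^3 + 670*m^2 - 782*m + 240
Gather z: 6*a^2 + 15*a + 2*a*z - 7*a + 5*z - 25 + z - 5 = 6*a^2 + 8*a + z*(2*a + 6) - 30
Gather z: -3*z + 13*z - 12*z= -2*z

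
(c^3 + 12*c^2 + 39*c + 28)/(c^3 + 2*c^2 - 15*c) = (c^3 + 12*c^2 + 39*c + 28)/(c*(c^2 + 2*c - 15))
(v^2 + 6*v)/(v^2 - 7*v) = (v + 6)/(v - 7)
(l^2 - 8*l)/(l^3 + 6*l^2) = (l - 8)/(l*(l + 6))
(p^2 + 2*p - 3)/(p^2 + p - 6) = (p - 1)/(p - 2)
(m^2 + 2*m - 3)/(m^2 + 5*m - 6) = (m + 3)/(m + 6)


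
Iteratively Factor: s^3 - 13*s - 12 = (s - 4)*(s^2 + 4*s + 3) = (s - 4)*(s + 3)*(s + 1)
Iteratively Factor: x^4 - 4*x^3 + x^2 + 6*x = (x - 3)*(x^3 - x^2 - 2*x) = x*(x - 3)*(x^2 - x - 2) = x*(x - 3)*(x + 1)*(x - 2)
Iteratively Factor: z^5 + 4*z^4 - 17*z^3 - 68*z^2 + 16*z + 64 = (z + 4)*(z^4 - 17*z^2 + 16) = (z + 1)*(z + 4)*(z^3 - z^2 - 16*z + 16) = (z - 1)*(z + 1)*(z + 4)*(z^2 - 16) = (z - 1)*(z + 1)*(z + 4)^2*(z - 4)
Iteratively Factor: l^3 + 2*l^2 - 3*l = (l + 3)*(l^2 - l) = l*(l + 3)*(l - 1)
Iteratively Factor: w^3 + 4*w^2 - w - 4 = (w - 1)*(w^2 + 5*w + 4) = (w - 1)*(w + 1)*(w + 4)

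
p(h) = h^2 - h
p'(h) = 2*h - 1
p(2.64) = 4.33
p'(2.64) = 4.28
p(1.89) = 1.68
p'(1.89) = 2.78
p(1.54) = 0.83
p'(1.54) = 2.08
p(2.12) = 2.37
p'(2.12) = 3.24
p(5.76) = 27.42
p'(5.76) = 10.52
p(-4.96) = 29.56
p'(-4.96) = -10.92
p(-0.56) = 0.87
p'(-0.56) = -2.12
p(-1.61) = 4.20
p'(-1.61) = -4.22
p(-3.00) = 12.00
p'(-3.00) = -7.00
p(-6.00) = 42.00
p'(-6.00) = -13.00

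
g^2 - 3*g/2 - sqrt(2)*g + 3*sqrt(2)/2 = (g - 3/2)*(g - sqrt(2))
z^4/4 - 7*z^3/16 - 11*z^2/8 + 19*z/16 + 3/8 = (z/4 + 1/2)*(z - 3)*(z - 1)*(z + 1/4)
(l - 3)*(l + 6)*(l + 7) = l^3 + 10*l^2 + 3*l - 126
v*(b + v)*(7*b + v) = 7*b^2*v + 8*b*v^2 + v^3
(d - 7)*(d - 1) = d^2 - 8*d + 7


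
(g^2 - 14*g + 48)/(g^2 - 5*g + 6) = (g^2 - 14*g + 48)/(g^2 - 5*g + 6)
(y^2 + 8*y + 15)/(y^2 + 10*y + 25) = (y + 3)/(y + 5)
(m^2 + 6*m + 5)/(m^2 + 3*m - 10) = (m + 1)/(m - 2)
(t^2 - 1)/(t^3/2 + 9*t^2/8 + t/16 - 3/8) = 16*(t^2 - 1)/(8*t^3 + 18*t^2 + t - 6)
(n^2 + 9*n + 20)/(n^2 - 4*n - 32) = (n + 5)/(n - 8)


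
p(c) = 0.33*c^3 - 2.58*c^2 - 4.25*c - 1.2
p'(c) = 0.99*c^2 - 5.16*c - 4.25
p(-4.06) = -48.56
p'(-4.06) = 33.02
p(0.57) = -4.40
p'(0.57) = -6.87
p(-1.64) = -2.62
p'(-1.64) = 6.88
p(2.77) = -25.75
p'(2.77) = -10.95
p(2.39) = -21.59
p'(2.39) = -10.93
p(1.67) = -13.96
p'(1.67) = -10.11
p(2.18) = -19.31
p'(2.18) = -10.79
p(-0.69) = 0.40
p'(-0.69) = -0.22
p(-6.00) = -139.86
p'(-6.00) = 62.35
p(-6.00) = -139.86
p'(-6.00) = 62.35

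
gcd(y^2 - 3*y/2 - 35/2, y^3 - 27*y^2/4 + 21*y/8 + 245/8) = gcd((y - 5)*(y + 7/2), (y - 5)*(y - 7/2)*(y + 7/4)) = y - 5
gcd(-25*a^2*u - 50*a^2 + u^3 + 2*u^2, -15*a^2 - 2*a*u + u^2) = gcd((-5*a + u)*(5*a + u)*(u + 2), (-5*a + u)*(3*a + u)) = -5*a + u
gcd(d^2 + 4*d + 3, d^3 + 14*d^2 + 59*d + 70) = 1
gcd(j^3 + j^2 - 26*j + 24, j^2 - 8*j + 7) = j - 1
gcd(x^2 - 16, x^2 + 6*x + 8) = x + 4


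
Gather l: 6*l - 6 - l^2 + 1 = -l^2 + 6*l - 5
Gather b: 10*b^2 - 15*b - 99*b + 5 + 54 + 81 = 10*b^2 - 114*b + 140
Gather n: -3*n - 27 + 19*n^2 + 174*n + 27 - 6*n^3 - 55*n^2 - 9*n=-6*n^3 - 36*n^2 + 162*n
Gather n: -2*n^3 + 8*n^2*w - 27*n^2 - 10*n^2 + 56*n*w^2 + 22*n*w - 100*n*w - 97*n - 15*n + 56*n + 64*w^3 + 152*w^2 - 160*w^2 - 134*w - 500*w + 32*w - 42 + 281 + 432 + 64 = -2*n^3 + n^2*(8*w - 37) + n*(56*w^2 - 78*w - 56) + 64*w^3 - 8*w^2 - 602*w + 735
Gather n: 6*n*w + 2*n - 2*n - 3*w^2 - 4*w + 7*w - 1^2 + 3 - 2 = 6*n*w - 3*w^2 + 3*w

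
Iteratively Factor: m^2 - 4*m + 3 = (m - 1)*(m - 3)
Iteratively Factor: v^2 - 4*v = (v - 4)*(v)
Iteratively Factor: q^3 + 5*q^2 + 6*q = (q + 3)*(q^2 + 2*q) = q*(q + 3)*(q + 2)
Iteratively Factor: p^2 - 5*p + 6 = (p - 3)*(p - 2)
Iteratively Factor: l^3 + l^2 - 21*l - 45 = (l + 3)*(l^2 - 2*l - 15) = (l + 3)^2*(l - 5)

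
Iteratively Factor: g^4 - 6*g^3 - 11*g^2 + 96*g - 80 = (g - 4)*(g^3 - 2*g^2 - 19*g + 20) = (g - 5)*(g - 4)*(g^2 + 3*g - 4) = (g - 5)*(g - 4)*(g + 4)*(g - 1)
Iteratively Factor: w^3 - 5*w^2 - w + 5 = (w + 1)*(w^2 - 6*w + 5) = (w - 1)*(w + 1)*(w - 5)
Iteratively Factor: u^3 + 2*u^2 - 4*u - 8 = (u + 2)*(u^2 - 4) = (u + 2)^2*(u - 2)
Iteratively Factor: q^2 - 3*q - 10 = (q - 5)*(q + 2)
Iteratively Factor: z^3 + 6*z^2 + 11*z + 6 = (z + 1)*(z^2 + 5*z + 6) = (z + 1)*(z + 3)*(z + 2)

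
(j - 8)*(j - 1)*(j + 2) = j^3 - 7*j^2 - 10*j + 16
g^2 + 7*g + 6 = (g + 1)*(g + 6)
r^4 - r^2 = r^2*(r - 1)*(r + 1)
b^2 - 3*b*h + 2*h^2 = (b - 2*h)*(b - h)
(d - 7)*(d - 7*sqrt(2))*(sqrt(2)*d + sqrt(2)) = sqrt(2)*d^3 - 14*d^2 - 6*sqrt(2)*d^2 - 7*sqrt(2)*d + 84*d + 98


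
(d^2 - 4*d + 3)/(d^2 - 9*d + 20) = (d^2 - 4*d + 3)/(d^2 - 9*d + 20)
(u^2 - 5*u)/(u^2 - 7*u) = (u - 5)/(u - 7)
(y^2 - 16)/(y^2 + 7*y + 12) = (y - 4)/(y + 3)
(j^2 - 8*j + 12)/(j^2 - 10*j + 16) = (j - 6)/(j - 8)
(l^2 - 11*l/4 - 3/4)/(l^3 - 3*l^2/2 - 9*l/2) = (4*l + 1)/(2*l*(2*l + 3))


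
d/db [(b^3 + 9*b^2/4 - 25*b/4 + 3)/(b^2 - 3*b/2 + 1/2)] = (8*b^2 - 8*b + 11)/(2*(4*b^2 - 4*b + 1))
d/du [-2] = 0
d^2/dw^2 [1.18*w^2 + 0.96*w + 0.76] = 2.36000000000000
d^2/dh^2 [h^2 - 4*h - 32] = 2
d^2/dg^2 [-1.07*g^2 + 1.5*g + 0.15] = -2.14000000000000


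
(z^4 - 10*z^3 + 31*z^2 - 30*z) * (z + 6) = z^5 - 4*z^4 - 29*z^3 + 156*z^2 - 180*z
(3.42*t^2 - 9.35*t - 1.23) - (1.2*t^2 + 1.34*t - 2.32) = 2.22*t^2 - 10.69*t + 1.09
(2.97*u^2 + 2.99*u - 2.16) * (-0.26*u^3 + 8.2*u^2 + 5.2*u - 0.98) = -0.7722*u^5 + 23.5766*u^4 + 40.5236*u^3 - 5.0746*u^2 - 14.1622*u + 2.1168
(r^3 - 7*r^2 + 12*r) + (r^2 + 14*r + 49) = r^3 - 6*r^2 + 26*r + 49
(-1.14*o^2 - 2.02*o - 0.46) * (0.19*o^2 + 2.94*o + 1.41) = -0.2166*o^4 - 3.7354*o^3 - 7.6336*o^2 - 4.2006*o - 0.6486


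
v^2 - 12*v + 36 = (v - 6)^2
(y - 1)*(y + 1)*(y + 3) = y^3 + 3*y^2 - y - 3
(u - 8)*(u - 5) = u^2 - 13*u + 40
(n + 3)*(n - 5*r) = n^2 - 5*n*r + 3*n - 15*r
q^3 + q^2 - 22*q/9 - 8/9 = (q - 4/3)*(q + 1/3)*(q + 2)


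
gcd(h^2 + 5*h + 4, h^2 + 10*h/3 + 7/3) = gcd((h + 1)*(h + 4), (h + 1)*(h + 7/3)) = h + 1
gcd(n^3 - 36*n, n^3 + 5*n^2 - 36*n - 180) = n^2 - 36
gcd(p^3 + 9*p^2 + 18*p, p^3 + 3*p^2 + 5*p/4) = p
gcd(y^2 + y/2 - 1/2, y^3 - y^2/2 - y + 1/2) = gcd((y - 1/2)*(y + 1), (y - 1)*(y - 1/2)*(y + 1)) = y^2 + y/2 - 1/2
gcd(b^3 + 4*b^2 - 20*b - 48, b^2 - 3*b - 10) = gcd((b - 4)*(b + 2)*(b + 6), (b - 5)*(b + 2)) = b + 2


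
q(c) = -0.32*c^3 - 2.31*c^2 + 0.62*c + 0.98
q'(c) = -0.96*c^2 - 4.62*c + 0.62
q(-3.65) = -16.50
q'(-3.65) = 4.69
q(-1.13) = -2.21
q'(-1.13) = 4.61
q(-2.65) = -10.93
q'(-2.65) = 6.12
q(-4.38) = -19.16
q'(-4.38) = 2.44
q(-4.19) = -18.63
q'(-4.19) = 3.12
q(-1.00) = -1.63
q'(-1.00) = 4.28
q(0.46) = 0.75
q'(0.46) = -1.71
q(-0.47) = 0.21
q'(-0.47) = 2.58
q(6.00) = -147.58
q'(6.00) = -61.66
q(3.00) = -26.59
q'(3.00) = -21.88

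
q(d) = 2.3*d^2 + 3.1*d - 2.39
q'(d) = 4.6*d + 3.1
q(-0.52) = -3.38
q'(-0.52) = 0.71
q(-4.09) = 23.41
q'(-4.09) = -15.71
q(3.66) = 39.77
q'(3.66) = 19.94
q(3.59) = 38.38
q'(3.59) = 19.61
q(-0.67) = -3.43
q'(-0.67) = 0.02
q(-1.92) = 0.14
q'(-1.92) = -5.73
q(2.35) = 17.60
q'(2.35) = 13.91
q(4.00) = 46.81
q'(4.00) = 21.50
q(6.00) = 99.01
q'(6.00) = 30.70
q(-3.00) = 9.01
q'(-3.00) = -10.70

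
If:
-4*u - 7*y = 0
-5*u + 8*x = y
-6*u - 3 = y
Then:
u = -21/38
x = -93/304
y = 6/19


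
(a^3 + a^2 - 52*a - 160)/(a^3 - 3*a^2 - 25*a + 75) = (a^2 - 4*a - 32)/(a^2 - 8*a + 15)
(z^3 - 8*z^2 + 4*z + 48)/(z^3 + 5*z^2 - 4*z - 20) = (z^2 - 10*z + 24)/(z^2 + 3*z - 10)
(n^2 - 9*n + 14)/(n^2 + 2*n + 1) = (n^2 - 9*n + 14)/(n^2 + 2*n + 1)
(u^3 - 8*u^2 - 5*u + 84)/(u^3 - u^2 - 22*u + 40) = (u^2 - 4*u - 21)/(u^2 + 3*u - 10)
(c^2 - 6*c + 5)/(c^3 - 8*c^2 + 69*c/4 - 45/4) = 4*(c - 1)/(4*c^2 - 12*c + 9)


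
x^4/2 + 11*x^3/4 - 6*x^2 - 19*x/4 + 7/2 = (x/2 + 1/2)*(x - 2)*(x - 1/2)*(x + 7)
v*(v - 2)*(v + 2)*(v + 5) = v^4 + 5*v^3 - 4*v^2 - 20*v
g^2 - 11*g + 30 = (g - 6)*(g - 5)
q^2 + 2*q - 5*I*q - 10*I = (q + 2)*(q - 5*I)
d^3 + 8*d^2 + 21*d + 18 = (d + 2)*(d + 3)^2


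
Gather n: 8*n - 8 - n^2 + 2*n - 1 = -n^2 + 10*n - 9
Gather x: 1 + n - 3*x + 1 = n - 3*x + 2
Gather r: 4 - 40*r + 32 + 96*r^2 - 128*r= 96*r^2 - 168*r + 36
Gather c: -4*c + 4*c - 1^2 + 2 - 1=0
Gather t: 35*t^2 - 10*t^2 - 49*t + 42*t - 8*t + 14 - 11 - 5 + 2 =25*t^2 - 15*t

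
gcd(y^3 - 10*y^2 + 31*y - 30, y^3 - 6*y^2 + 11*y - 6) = y^2 - 5*y + 6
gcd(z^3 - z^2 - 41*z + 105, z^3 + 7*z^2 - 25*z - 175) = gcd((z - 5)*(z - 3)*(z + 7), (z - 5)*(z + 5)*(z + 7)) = z^2 + 2*z - 35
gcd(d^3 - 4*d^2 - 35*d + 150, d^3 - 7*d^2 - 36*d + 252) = d + 6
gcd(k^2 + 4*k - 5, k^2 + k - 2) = k - 1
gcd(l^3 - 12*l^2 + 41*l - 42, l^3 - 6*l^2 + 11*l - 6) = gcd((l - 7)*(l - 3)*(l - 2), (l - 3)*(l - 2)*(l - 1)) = l^2 - 5*l + 6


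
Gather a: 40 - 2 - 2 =36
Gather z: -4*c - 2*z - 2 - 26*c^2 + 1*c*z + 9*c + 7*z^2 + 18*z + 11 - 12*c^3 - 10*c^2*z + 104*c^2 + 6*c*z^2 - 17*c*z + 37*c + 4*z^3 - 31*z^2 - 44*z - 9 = -12*c^3 + 78*c^2 + 42*c + 4*z^3 + z^2*(6*c - 24) + z*(-10*c^2 - 16*c - 28)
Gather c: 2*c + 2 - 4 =2*c - 2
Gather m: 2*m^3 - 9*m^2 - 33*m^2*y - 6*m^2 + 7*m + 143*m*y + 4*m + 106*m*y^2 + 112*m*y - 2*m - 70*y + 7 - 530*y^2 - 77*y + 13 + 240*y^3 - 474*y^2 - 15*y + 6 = 2*m^3 + m^2*(-33*y - 15) + m*(106*y^2 + 255*y + 9) + 240*y^3 - 1004*y^2 - 162*y + 26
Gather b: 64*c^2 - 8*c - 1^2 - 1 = 64*c^2 - 8*c - 2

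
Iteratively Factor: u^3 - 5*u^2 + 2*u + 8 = (u - 2)*(u^2 - 3*u - 4) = (u - 2)*(u + 1)*(u - 4)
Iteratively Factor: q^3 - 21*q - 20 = (q - 5)*(q^2 + 5*q + 4) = (q - 5)*(q + 4)*(q + 1)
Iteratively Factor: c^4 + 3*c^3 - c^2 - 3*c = (c)*(c^3 + 3*c^2 - c - 3) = c*(c - 1)*(c^2 + 4*c + 3) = c*(c - 1)*(c + 3)*(c + 1)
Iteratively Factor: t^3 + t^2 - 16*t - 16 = (t - 4)*(t^2 + 5*t + 4) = (t - 4)*(t + 1)*(t + 4)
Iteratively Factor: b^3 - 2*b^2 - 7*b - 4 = (b + 1)*(b^2 - 3*b - 4) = (b - 4)*(b + 1)*(b + 1)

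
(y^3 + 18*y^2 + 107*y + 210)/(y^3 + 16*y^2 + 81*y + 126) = (y + 5)/(y + 3)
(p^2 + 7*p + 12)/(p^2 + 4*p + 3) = (p + 4)/(p + 1)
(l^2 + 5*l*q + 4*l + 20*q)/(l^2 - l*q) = (l^2 + 5*l*q + 4*l + 20*q)/(l*(l - q))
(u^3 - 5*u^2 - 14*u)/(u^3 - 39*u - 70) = u/(u + 5)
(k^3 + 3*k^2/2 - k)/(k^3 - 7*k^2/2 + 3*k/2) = (k + 2)/(k - 3)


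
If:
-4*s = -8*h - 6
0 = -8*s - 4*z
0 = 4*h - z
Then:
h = -3/8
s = 3/4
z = -3/2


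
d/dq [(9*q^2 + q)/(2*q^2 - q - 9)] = (-11*q^2 - 162*q - 9)/(4*q^4 - 4*q^3 - 35*q^2 + 18*q + 81)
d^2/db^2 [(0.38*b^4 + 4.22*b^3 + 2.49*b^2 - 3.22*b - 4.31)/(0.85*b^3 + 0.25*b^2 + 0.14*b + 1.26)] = (-7.105427357601e-15*b^7 + 1.76161*b^6 - 19.33386*b^5 - 96.723612*b^4 - 53.220164*b^3 + 43.689654*b^2 + 73.074792*b + 11.588612)/(0.614125*b^9 + 0.541875*b^8 + 0.462825*b^7 + 2.925175*b^6 + 1.68273*b^5 + 1.15059*b^4 + 4.315724*b^3 + 1.264788*b^2 + 0.666792*b + 2.000376)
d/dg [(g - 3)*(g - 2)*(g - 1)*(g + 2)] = 4*g^3 - 12*g^2 - 2*g + 16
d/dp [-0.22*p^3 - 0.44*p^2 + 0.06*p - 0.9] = -0.66*p^2 - 0.88*p + 0.06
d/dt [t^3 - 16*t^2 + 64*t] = 3*t^2 - 32*t + 64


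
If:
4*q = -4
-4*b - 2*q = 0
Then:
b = 1/2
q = -1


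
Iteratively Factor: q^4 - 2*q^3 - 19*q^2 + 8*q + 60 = (q - 2)*(q^3 - 19*q - 30) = (q - 2)*(q + 3)*(q^2 - 3*q - 10) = (q - 2)*(q + 2)*(q + 3)*(q - 5)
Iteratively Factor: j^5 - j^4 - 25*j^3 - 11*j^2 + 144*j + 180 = (j - 3)*(j^4 + 2*j^3 - 19*j^2 - 68*j - 60) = (j - 3)*(j + 2)*(j^3 - 19*j - 30) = (j - 3)*(j + 2)*(j + 3)*(j^2 - 3*j - 10) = (j - 3)*(j + 2)^2*(j + 3)*(j - 5)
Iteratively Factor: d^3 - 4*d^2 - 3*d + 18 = (d + 2)*(d^2 - 6*d + 9) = (d - 3)*(d + 2)*(d - 3)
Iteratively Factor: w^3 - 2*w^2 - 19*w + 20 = (w + 4)*(w^2 - 6*w + 5) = (w - 1)*(w + 4)*(w - 5)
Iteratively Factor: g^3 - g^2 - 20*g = (g + 4)*(g^2 - 5*g) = (g - 5)*(g + 4)*(g)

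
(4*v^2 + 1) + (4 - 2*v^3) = -2*v^3 + 4*v^2 + 5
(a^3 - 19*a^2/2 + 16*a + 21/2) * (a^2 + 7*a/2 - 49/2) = a^5 - 6*a^4 - 167*a^3/4 + 1197*a^2/4 - 1421*a/4 - 1029/4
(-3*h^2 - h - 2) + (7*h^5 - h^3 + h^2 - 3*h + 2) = 7*h^5 - h^3 - 2*h^2 - 4*h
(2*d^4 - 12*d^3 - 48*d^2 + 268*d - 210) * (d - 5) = 2*d^5 - 22*d^4 + 12*d^3 + 508*d^2 - 1550*d + 1050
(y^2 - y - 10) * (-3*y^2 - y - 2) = -3*y^4 + 2*y^3 + 29*y^2 + 12*y + 20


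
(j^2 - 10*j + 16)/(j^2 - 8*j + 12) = (j - 8)/(j - 6)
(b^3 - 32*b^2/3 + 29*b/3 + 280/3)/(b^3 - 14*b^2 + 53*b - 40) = (b + 7/3)/(b - 1)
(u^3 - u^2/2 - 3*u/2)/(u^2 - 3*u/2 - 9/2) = u*(-2*u^2 + u + 3)/(-2*u^2 + 3*u + 9)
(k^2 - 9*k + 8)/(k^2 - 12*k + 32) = (k - 1)/(k - 4)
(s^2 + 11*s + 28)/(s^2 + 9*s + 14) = (s + 4)/(s + 2)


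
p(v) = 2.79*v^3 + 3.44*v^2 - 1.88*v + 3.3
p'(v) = 8.37*v^2 + 6.88*v - 1.88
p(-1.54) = 4.16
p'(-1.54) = 7.38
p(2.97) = 101.15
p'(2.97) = 92.38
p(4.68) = 355.83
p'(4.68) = 213.64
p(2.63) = 72.90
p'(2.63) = 74.11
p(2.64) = 73.65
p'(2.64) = 74.62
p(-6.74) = -682.01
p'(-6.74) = 331.98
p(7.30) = 1258.25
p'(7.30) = 494.38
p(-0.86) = 5.69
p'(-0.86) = -1.61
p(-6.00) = -464.22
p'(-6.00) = 258.16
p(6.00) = 718.50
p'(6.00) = 340.72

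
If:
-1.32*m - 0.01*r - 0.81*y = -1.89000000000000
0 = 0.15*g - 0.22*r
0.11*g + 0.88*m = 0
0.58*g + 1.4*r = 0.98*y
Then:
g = 1.70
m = -0.21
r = 1.16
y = 2.67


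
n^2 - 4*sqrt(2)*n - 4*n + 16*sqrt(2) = (n - 4)*(n - 4*sqrt(2))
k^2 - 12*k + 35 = (k - 7)*(k - 5)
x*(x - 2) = x^2 - 2*x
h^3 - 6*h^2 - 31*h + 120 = (h - 8)*(h - 3)*(h + 5)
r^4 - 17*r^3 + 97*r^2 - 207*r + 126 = (r - 7)*(r - 6)*(r - 3)*(r - 1)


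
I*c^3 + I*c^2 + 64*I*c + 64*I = (c - 8*I)*(c + 8*I)*(I*c + I)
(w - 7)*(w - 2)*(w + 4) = w^3 - 5*w^2 - 22*w + 56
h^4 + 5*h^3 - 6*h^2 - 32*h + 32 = (h - 2)*(h - 1)*(h + 4)^2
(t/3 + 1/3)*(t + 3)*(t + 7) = t^3/3 + 11*t^2/3 + 31*t/3 + 7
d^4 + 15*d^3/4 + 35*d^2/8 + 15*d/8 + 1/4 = (d + 1/4)*(d + 1/2)*(d + 1)*(d + 2)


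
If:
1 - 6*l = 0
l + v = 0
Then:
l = 1/6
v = -1/6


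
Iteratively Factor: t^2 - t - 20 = (t - 5)*(t + 4)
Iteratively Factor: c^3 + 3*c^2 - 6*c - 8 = (c - 2)*(c^2 + 5*c + 4) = (c - 2)*(c + 4)*(c + 1)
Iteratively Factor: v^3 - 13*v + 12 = (v - 1)*(v^2 + v - 12) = (v - 1)*(v + 4)*(v - 3)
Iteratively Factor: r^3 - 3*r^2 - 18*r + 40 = (r - 5)*(r^2 + 2*r - 8) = (r - 5)*(r + 4)*(r - 2)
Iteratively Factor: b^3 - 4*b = (b + 2)*(b^2 - 2*b) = b*(b + 2)*(b - 2)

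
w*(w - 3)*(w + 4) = w^3 + w^2 - 12*w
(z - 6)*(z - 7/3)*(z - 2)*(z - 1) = z^4 - 34*z^3/3 + 41*z^2 - 176*z/3 + 28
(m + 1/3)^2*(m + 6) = m^3 + 20*m^2/3 + 37*m/9 + 2/3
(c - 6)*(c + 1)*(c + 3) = c^3 - 2*c^2 - 21*c - 18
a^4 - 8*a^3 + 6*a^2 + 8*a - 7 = (a - 7)*(a - 1)^2*(a + 1)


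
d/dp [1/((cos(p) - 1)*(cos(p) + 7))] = 2*(cos(p) + 3)*sin(p)/((cos(p) - 1)^2*(cos(p) + 7)^2)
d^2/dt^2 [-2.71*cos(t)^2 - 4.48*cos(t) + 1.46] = 4.48*cos(t) + 5.42*cos(2*t)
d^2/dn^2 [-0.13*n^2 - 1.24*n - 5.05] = -0.260000000000000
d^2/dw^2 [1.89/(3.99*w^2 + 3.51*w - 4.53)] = (-60.177978*w^2 - 52.938522*w + 1.89*(7.98*w + 3.51)*(15.96*w + 7.02) + 68.322366)/(3.99*w^2 + 3.51*w - 4.53)^3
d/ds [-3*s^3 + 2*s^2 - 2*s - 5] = -9*s^2 + 4*s - 2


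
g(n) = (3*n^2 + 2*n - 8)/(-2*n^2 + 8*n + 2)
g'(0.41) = 2.64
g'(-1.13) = 1.37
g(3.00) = 3.12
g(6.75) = -4.05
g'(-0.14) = 100.93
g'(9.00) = 0.28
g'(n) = (4*n - 8)*(3*n^2 + 2*n - 8)/(-2*n^2 + 8*n + 2)^2 + (6*n + 2)/(-2*n^2 + 8*n + 2)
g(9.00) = -2.88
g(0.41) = -1.35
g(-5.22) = -0.67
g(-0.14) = -9.78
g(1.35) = 0.02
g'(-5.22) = 0.11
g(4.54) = -21.67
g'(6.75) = 0.98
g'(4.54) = 65.77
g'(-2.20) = 0.39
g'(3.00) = 4.06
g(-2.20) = -0.08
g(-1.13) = 0.67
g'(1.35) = 1.10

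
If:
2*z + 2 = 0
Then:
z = -1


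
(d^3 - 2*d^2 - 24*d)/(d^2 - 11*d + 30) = d*(d + 4)/(d - 5)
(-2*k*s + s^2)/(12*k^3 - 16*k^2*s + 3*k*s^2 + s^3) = s/(-6*k^2 + 5*k*s + s^2)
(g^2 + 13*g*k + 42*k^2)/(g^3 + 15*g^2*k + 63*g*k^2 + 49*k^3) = (g + 6*k)/(g^2 + 8*g*k + 7*k^2)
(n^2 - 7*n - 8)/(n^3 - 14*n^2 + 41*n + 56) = 1/(n - 7)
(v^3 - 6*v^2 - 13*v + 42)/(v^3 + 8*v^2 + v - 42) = (v - 7)/(v + 7)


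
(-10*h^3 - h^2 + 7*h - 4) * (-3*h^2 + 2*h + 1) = 30*h^5 - 17*h^4 - 33*h^3 + 25*h^2 - h - 4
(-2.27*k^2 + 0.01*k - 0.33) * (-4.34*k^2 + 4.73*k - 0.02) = 9.8518*k^4 - 10.7805*k^3 + 1.5249*k^2 - 1.5611*k + 0.0066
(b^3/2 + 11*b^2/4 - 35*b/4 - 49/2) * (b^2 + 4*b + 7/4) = b^5/2 + 19*b^4/4 + 25*b^3/8 - 875*b^2/16 - 1813*b/16 - 343/8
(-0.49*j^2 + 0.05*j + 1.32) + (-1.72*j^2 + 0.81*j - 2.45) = -2.21*j^2 + 0.86*j - 1.13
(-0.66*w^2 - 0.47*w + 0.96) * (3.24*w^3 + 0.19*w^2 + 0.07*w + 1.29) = -2.1384*w^5 - 1.6482*w^4 + 2.9749*w^3 - 0.7019*w^2 - 0.5391*w + 1.2384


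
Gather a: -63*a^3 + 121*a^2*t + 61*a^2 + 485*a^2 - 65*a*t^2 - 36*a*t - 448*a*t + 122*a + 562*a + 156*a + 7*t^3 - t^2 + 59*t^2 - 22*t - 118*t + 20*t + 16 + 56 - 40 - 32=-63*a^3 + a^2*(121*t + 546) + a*(-65*t^2 - 484*t + 840) + 7*t^3 + 58*t^2 - 120*t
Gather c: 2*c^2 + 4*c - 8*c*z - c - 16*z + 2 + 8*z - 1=2*c^2 + c*(3 - 8*z) - 8*z + 1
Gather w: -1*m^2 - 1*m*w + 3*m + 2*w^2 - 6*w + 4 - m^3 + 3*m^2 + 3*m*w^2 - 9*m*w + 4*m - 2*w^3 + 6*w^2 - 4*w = -m^3 + 2*m^2 + 7*m - 2*w^3 + w^2*(3*m + 8) + w*(-10*m - 10) + 4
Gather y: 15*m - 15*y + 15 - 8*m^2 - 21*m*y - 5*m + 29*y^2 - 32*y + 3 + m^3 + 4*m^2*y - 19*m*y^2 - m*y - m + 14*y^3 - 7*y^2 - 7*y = m^3 - 8*m^2 + 9*m + 14*y^3 + y^2*(22 - 19*m) + y*(4*m^2 - 22*m - 54) + 18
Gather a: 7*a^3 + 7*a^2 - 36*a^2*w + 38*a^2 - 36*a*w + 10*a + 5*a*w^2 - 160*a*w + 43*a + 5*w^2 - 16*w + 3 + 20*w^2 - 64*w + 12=7*a^3 + a^2*(45 - 36*w) + a*(5*w^2 - 196*w + 53) + 25*w^2 - 80*w + 15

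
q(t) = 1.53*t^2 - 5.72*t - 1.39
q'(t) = 3.06*t - 5.72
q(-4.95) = 64.41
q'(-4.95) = -20.87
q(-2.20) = 18.60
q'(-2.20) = -12.45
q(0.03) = -1.56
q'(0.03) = -5.63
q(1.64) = -6.66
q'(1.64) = -0.70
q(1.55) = -6.58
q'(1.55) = -0.98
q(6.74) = 29.56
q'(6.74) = 14.90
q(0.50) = -3.87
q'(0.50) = -4.19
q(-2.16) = 18.10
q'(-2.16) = -12.33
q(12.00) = 150.29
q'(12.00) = 31.00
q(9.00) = 71.06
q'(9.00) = 21.82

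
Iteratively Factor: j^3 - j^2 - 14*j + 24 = (j - 2)*(j^2 + j - 12) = (j - 3)*(j - 2)*(j + 4)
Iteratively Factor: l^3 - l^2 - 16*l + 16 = (l - 1)*(l^2 - 16) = (l - 1)*(l + 4)*(l - 4)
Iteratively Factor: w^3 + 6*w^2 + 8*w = (w)*(w^2 + 6*w + 8) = w*(w + 4)*(w + 2)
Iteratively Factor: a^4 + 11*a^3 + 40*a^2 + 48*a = (a)*(a^3 + 11*a^2 + 40*a + 48) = a*(a + 4)*(a^2 + 7*a + 12) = a*(a + 3)*(a + 4)*(a + 4)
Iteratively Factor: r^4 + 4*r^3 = (r + 4)*(r^3) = r*(r + 4)*(r^2) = r^2*(r + 4)*(r)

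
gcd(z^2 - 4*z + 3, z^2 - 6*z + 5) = z - 1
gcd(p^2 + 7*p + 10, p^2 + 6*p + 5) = p + 5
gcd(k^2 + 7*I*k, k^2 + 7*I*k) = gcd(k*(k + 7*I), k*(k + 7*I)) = k^2 + 7*I*k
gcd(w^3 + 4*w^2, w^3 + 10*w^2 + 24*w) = w^2 + 4*w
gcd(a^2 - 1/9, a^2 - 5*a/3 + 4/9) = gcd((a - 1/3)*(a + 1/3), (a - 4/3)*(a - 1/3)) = a - 1/3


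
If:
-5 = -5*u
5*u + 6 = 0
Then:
No Solution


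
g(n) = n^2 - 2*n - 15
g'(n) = 2*n - 2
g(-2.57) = -3.26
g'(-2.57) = -7.14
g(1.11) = -15.99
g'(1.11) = 0.22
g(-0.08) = -14.83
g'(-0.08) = -2.16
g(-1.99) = -7.06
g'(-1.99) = -5.98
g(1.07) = -16.00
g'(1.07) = 0.14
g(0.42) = -15.66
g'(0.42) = -1.16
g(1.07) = -16.00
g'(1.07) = 0.14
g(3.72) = -8.60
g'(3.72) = 5.44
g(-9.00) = 84.00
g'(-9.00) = -20.00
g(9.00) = 48.00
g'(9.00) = 16.00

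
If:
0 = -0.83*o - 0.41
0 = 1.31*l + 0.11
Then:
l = -0.08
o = -0.49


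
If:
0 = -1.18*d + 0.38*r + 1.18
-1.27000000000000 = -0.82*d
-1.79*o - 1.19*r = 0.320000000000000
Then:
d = 1.55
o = -1.31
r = 1.70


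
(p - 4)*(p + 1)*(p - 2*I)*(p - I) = p^4 - 3*p^3 - 3*I*p^3 - 6*p^2 + 9*I*p^2 + 6*p + 12*I*p + 8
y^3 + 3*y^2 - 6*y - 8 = (y - 2)*(y + 1)*(y + 4)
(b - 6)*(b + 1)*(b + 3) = b^3 - 2*b^2 - 21*b - 18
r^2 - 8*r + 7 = (r - 7)*(r - 1)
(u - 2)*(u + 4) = u^2 + 2*u - 8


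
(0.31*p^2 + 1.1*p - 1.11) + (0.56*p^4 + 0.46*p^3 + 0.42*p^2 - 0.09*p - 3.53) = 0.56*p^4 + 0.46*p^3 + 0.73*p^2 + 1.01*p - 4.64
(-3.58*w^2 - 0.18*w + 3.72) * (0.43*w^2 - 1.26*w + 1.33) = -1.5394*w^4 + 4.4334*w^3 - 2.935*w^2 - 4.9266*w + 4.9476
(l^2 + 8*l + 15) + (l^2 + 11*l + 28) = 2*l^2 + 19*l + 43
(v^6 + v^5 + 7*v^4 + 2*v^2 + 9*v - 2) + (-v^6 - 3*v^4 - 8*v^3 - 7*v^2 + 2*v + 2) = v^5 + 4*v^4 - 8*v^3 - 5*v^2 + 11*v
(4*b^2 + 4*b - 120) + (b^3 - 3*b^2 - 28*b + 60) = b^3 + b^2 - 24*b - 60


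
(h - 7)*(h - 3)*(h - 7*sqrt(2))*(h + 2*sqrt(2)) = h^4 - 10*h^3 - 5*sqrt(2)*h^3 - 7*h^2 + 50*sqrt(2)*h^2 - 105*sqrt(2)*h + 280*h - 588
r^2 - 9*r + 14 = (r - 7)*(r - 2)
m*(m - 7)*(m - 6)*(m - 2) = m^4 - 15*m^3 + 68*m^2 - 84*m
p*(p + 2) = p^2 + 2*p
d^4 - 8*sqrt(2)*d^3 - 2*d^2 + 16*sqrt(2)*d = d*(d - 8*sqrt(2))*(d - sqrt(2))*(d + sqrt(2))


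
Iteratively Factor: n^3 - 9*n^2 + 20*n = (n - 5)*(n^2 - 4*n) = (n - 5)*(n - 4)*(n)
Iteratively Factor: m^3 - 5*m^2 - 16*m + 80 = (m - 4)*(m^2 - m - 20) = (m - 4)*(m + 4)*(m - 5)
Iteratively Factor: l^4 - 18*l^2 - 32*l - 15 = (l - 5)*(l^3 + 5*l^2 + 7*l + 3) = (l - 5)*(l + 1)*(l^2 + 4*l + 3) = (l - 5)*(l + 1)^2*(l + 3)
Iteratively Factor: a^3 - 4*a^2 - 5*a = (a - 5)*(a^2 + a) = a*(a - 5)*(a + 1)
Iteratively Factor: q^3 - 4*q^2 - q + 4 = (q - 1)*(q^2 - 3*q - 4) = (q - 1)*(q + 1)*(q - 4)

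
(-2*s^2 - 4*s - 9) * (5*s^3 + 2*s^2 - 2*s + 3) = -10*s^5 - 24*s^4 - 49*s^3 - 16*s^2 + 6*s - 27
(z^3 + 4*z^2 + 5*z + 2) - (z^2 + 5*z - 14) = z^3 + 3*z^2 + 16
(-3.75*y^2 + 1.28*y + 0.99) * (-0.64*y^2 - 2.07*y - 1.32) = 2.4*y^4 + 6.9433*y^3 + 1.6668*y^2 - 3.7389*y - 1.3068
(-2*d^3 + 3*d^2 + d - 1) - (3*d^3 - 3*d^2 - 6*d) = -5*d^3 + 6*d^2 + 7*d - 1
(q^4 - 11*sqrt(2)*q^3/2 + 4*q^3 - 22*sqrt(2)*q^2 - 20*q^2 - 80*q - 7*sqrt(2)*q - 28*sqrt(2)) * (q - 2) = q^5 - 11*sqrt(2)*q^4/2 + 2*q^4 - 28*q^3 - 11*sqrt(2)*q^3 - 40*q^2 + 37*sqrt(2)*q^2 - 14*sqrt(2)*q + 160*q + 56*sqrt(2)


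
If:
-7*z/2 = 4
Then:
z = -8/7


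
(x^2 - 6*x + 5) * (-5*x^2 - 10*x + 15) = -5*x^4 + 20*x^3 + 50*x^2 - 140*x + 75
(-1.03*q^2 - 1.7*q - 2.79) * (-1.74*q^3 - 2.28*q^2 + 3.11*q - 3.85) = 1.7922*q^5 + 5.3064*q^4 + 5.5273*q^3 + 5.0397*q^2 - 2.1319*q + 10.7415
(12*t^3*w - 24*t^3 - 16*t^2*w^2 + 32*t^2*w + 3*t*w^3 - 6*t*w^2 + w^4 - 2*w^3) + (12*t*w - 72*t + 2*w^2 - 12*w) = 12*t^3*w - 24*t^3 - 16*t^2*w^2 + 32*t^2*w + 3*t*w^3 - 6*t*w^2 + 12*t*w - 72*t + w^4 - 2*w^3 + 2*w^2 - 12*w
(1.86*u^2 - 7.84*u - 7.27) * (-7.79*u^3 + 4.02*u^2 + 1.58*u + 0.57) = -14.4894*u^5 + 68.5508*u^4 + 28.0553*u^3 - 40.5524*u^2 - 15.9554*u - 4.1439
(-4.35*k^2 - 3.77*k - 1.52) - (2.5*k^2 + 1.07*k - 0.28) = -6.85*k^2 - 4.84*k - 1.24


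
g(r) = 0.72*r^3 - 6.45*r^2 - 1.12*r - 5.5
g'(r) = 2.16*r^2 - 12.9*r - 1.12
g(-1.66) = -24.71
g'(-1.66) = 26.25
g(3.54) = -58.35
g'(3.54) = -19.72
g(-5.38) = -298.28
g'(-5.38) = 130.80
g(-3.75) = -129.97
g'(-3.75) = 77.63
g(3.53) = -58.16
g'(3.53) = -19.74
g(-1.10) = -13.03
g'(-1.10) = 15.68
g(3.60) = -59.53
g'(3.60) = -19.57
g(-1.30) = -16.53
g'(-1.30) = 19.30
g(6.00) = -88.90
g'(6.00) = -0.76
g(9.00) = -13.15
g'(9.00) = 57.74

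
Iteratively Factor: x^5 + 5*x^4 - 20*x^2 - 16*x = (x - 2)*(x^4 + 7*x^3 + 14*x^2 + 8*x) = (x - 2)*(x + 2)*(x^3 + 5*x^2 + 4*x) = (x - 2)*(x + 1)*(x + 2)*(x^2 + 4*x) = (x - 2)*(x + 1)*(x + 2)*(x + 4)*(x)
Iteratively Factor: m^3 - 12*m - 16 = (m + 2)*(m^2 - 2*m - 8) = (m - 4)*(m + 2)*(m + 2)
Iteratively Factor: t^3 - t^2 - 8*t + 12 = (t + 3)*(t^2 - 4*t + 4) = (t - 2)*(t + 3)*(t - 2)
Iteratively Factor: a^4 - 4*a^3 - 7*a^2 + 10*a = (a - 5)*(a^3 + a^2 - 2*a) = (a - 5)*(a - 1)*(a^2 + 2*a) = (a - 5)*(a - 1)*(a + 2)*(a)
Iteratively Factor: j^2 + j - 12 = (j + 4)*(j - 3)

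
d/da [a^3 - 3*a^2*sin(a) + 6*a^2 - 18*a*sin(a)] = -3*a^2*cos(a) + 3*a^2 - 6*a*sin(a) - 18*a*cos(a) + 12*a - 18*sin(a)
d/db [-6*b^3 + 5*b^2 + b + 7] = -18*b^2 + 10*b + 1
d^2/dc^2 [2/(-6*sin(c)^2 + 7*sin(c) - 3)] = 2*(144*sin(c)^4 - 126*sin(c)^3 - 239*sin(c)^2 + 273*sin(c) - 62)/(6*sin(c)^2 - 7*sin(c) + 3)^3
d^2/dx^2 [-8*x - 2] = 0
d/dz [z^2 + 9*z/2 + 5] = 2*z + 9/2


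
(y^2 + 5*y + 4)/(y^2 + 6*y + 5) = (y + 4)/(y + 5)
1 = 1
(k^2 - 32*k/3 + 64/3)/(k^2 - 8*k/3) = (k - 8)/k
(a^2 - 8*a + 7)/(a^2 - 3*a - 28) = (a - 1)/(a + 4)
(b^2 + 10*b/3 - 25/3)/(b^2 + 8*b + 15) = (b - 5/3)/(b + 3)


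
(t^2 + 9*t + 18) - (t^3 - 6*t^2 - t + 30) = -t^3 + 7*t^2 + 10*t - 12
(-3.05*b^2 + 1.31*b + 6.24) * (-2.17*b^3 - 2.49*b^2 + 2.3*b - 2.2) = 6.6185*b^5 + 4.7518*b^4 - 23.8177*b^3 - 5.8146*b^2 + 11.47*b - 13.728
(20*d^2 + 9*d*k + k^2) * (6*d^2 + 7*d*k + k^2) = 120*d^4 + 194*d^3*k + 89*d^2*k^2 + 16*d*k^3 + k^4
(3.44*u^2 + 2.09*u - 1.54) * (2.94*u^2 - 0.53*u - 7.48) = 10.1136*u^4 + 4.3214*u^3 - 31.3665*u^2 - 14.817*u + 11.5192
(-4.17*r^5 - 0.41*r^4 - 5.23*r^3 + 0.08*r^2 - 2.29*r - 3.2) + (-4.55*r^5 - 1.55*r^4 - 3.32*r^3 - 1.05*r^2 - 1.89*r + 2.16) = -8.72*r^5 - 1.96*r^4 - 8.55*r^3 - 0.97*r^2 - 4.18*r - 1.04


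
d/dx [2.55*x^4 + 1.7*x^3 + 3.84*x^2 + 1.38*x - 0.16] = 10.2*x^3 + 5.1*x^2 + 7.68*x + 1.38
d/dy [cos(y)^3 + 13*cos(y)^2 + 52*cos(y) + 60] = (3*sin(y)^2 - 26*cos(y) - 55)*sin(y)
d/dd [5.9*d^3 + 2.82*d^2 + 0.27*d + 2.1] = 17.7*d^2 + 5.64*d + 0.27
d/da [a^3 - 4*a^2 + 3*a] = 3*a^2 - 8*a + 3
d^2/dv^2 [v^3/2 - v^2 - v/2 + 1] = 3*v - 2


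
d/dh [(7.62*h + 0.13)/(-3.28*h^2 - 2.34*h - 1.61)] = (24.9936*h^2 + 0.852799999999998*h - 11.964)/(10.7584*h^4 + 15.3504*h^3 + 16.0372*h^2 + 7.5348*h + 2.5921)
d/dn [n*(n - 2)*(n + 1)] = 3*n^2 - 2*n - 2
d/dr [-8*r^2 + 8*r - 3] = 8 - 16*r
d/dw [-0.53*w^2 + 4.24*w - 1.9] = 4.24 - 1.06*w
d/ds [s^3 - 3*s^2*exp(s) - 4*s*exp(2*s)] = -3*s^2*exp(s) + 3*s^2 - 8*s*exp(2*s) - 6*s*exp(s) - 4*exp(2*s)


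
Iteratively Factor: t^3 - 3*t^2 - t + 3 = (t + 1)*(t^2 - 4*t + 3) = (t - 3)*(t + 1)*(t - 1)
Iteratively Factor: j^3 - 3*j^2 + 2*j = (j)*(j^2 - 3*j + 2) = j*(j - 1)*(j - 2)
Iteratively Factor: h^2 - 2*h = (h)*(h - 2)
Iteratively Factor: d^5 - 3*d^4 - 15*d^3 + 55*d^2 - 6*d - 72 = (d + 1)*(d^4 - 4*d^3 - 11*d^2 + 66*d - 72) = (d + 1)*(d + 4)*(d^3 - 8*d^2 + 21*d - 18) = (d - 3)*(d + 1)*(d + 4)*(d^2 - 5*d + 6) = (d - 3)*(d - 2)*(d + 1)*(d + 4)*(d - 3)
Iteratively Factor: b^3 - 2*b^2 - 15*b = (b + 3)*(b^2 - 5*b) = b*(b + 3)*(b - 5)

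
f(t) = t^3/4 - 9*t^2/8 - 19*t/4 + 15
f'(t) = 3*t^2/4 - 9*t/4 - 19/4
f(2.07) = 2.56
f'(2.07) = -6.19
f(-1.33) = 18.74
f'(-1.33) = -0.43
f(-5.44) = -32.70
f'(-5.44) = 29.69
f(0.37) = 13.10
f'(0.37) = -5.48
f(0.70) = 11.21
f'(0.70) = -5.96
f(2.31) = 1.11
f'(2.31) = -5.95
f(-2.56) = 15.59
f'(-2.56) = 5.93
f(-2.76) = 14.28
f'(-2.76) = 7.17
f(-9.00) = -215.62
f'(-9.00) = 76.25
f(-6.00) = -51.00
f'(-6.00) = 35.75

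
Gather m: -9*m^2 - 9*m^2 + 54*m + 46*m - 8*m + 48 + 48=-18*m^2 + 92*m + 96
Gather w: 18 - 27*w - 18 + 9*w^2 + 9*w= 9*w^2 - 18*w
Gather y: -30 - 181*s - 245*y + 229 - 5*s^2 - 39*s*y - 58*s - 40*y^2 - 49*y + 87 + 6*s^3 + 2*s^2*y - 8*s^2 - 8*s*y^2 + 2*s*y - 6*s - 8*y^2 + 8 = 6*s^3 - 13*s^2 - 245*s + y^2*(-8*s - 48) + y*(2*s^2 - 37*s - 294) + 294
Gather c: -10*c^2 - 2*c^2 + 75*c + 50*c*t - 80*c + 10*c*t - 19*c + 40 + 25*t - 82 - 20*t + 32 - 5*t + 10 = -12*c^2 + c*(60*t - 24)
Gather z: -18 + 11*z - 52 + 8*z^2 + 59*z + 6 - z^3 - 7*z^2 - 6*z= -z^3 + z^2 + 64*z - 64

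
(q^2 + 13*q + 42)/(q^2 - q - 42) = (q + 7)/(q - 7)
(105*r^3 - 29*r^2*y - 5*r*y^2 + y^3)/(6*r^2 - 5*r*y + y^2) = (-35*r^2 - 2*r*y + y^2)/(-2*r + y)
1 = 1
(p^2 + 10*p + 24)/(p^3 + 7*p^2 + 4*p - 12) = (p + 4)/(p^2 + p - 2)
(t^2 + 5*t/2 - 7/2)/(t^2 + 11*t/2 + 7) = (t - 1)/(t + 2)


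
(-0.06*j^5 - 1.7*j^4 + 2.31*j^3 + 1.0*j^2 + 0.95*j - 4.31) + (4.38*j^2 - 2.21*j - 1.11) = -0.06*j^5 - 1.7*j^4 + 2.31*j^3 + 5.38*j^2 - 1.26*j - 5.42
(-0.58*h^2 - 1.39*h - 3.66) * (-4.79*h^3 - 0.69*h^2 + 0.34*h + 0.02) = 2.7782*h^5 + 7.0583*h^4 + 18.2933*h^3 + 2.0412*h^2 - 1.2722*h - 0.0732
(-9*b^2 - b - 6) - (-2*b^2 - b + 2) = -7*b^2 - 8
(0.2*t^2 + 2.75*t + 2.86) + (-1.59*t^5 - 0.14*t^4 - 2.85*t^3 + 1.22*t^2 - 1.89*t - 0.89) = -1.59*t^5 - 0.14*t^4 - 2.85*t^3 + 1.42*t^2 + 0.86*t + 1.97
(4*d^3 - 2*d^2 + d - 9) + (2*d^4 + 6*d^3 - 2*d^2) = 2*d^4 + 10*d^3 - 4*d^2 + d - 9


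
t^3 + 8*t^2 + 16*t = t*(t + 4)^2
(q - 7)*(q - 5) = q^2 - 12*q + 35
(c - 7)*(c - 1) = c^2 - 8*c + 7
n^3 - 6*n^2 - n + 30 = (n - 5)*(n - 3)*(n + 2)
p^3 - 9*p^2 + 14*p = p*(p - 7)*(p - 2)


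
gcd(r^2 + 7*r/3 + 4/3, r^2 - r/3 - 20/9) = r + 4/3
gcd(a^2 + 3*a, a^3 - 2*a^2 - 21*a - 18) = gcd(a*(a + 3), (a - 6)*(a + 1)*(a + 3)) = a + 3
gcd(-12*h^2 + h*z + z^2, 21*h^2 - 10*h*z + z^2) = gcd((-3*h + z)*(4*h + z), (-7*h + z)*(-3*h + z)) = -3*h + z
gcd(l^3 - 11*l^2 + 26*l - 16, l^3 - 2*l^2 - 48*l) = l - 8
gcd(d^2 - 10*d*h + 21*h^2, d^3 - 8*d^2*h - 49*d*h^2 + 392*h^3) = d - 7*h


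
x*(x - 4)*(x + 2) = x^3 - 2*x^2 - 8*x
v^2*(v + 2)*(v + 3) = v^4 + 5*v^3 + 6*v^2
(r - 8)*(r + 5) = r^2 - 3*r - 40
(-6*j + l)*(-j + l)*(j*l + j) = 6*j^3*l + 6*j^3 - 7*j^2*l^2 - 7*j^2*l + j*l^3 + j*l^2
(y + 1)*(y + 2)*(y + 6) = y^3 + 9*y^2 + 20*y + 12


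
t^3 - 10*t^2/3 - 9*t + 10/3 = (t - 5)*(t - 1/3)*(t + 2)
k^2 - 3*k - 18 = (k - 6)*(k + 3)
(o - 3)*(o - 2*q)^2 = o^3 - 4*o^2*q - 3*o^2 + 4*o*q^2 + 12*o*q - 12*q^2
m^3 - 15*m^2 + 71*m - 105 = (m - 7)*(m - 5)*(m - 3)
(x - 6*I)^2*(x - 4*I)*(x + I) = x^4 - 15*I*x^3 - 68*x^2 + 60*I*x - 144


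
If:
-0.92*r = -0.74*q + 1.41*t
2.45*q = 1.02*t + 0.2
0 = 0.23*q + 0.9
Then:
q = -3.91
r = 11.56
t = -9.60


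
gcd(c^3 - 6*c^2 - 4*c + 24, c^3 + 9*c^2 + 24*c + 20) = c + 2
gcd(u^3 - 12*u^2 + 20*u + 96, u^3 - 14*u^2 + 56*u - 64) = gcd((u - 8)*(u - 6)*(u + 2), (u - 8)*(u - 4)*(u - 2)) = u - 8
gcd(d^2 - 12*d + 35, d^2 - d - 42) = d - 7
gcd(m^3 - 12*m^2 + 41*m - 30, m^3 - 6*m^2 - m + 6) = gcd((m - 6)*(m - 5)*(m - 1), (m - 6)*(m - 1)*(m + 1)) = m^2 - 7*m + 6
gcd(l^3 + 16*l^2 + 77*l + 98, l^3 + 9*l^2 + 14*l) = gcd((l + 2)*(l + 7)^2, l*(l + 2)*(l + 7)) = l^2 + 9*l + 14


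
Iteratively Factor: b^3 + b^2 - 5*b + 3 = (b + 3)*(b^2 - 2*b + 1) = (b - 1)*(b + 3)*(b - 1)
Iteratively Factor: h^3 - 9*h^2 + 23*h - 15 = (h - 5)*(h^2 - 4*h + 3) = (h - 5)*(h - 3)*(h - 1)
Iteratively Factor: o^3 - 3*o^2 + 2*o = (o - 2)*(o^2 - o) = (o - 2)*(o - 1)*(o)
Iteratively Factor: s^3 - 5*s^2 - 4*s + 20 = (s - 5)*(s^2 - 4) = (s - 5)*(s - 2)*(s + 2)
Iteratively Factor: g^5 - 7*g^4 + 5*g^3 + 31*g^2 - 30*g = (g - 3)*(g^4 - 4*g^3 - 7*g^2 + 10*g) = (g - 5)*(g - 3)*(g^3 + g^2 - 2*g) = g*(g - 5)*(g - 3)*(g^2 + g - 2) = g*(g - 5)*(g - 3)*(g - 1)*(g + 2)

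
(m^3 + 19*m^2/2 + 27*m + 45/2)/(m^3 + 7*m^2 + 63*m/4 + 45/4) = 2*(m + 5)/(2*m + 5)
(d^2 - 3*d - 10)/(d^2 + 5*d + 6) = (d - 5)/(d + 3)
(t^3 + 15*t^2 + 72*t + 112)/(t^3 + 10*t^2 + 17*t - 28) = (t + 4)/(t - 1)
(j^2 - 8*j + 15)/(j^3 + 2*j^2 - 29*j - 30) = (j - 3)/(j^2 + 7*j + 6)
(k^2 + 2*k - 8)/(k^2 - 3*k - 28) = (k - 2)/(k - 7)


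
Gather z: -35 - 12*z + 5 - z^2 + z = -z^2 - 11*z - 30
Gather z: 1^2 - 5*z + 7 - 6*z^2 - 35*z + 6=-6*z^2 - 40*z + 14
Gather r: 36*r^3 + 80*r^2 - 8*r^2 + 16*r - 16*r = 36*r^3 + 72*r^2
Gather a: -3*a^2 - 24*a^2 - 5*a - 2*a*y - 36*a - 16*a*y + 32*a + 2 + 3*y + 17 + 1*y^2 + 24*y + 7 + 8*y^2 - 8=-27*a^2 + a*(-18*y - 9) + 9*y^2 + 27*y + 18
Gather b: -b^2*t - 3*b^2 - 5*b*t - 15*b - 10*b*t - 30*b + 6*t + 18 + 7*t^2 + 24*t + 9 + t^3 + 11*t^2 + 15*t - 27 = b^2*(-t - 3) + b*(-15*t - 45) + t^3 + 18*t^2 + 45*t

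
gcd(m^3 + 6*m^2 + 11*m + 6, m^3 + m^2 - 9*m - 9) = m^2 + 4*m + 3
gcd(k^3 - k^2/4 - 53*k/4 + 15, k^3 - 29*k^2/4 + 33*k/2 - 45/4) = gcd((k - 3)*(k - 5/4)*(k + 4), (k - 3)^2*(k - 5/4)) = k^2 - 17*k/4 + 15/4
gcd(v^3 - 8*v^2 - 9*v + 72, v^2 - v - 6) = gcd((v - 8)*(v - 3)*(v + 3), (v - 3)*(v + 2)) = v - 3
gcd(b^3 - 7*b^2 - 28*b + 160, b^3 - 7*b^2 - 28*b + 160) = b^3 - 7*b^2 - 28*b + 160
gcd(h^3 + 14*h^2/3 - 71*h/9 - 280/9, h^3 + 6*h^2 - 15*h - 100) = h + 5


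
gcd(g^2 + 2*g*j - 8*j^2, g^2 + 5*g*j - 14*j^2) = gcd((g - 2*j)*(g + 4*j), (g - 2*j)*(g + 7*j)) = g - 2*j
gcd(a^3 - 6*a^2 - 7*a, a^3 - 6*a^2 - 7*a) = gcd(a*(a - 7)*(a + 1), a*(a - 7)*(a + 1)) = a^3 - 6*a^2 - 7*a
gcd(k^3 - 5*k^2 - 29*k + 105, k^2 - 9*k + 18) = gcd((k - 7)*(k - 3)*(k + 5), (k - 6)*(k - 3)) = k - 3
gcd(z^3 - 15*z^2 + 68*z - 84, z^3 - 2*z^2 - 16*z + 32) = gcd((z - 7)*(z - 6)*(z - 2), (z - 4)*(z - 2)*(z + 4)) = z - 2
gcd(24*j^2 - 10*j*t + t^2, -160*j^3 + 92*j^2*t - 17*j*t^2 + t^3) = -4*j + t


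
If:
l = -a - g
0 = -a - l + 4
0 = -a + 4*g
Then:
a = -16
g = -4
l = 20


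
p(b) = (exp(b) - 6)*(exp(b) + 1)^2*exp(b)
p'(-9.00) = 0.00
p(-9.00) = 0.00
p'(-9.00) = 0.00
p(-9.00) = 0.00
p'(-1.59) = -2.23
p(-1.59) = -1.71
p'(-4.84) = -0.05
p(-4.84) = -0.05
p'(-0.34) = -18.72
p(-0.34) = -11.03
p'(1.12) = -217.57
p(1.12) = -148.64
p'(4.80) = 850140647.19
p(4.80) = 210659333.93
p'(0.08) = -42.06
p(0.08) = -23.12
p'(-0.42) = -16.10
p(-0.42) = -9.64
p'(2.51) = 65939.39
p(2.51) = 13733.61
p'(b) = (exp(b) - 6)*(exp(b) + 1)^2*exp(b) + 2*(exp(b) - 6)*(exp(b) + 1)*exp(2*b) + (exp(b) + 1)^2*exp(2*b) = (4*exp(3*b) - 12*exp(2*b) - 22*exp(b) - 6)*exp(b)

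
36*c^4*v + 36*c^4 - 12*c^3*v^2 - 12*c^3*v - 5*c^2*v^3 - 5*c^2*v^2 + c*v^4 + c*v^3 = (-6*c + v)*(-2*c + v)*(3*c + v)*(c*v + c)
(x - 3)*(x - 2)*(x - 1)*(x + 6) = x^4 - 25*x^2 + 60*x - 36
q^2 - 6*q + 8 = (q - 4)*(q - 2)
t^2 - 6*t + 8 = (t - 4)*(t - 2)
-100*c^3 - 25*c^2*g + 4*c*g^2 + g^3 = (-5*c + g)*(4*c + g)*(5*c + g)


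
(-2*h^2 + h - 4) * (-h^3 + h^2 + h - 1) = 2*h^5 - 3*h^4 + 3*h^3 - h^2 - 5*h + 4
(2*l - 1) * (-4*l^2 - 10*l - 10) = -8*l^3 - 16*l^2 - 10*l + 10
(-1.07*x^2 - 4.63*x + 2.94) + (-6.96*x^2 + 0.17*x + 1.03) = -8.03*x^2 - 4.46*x + 3.97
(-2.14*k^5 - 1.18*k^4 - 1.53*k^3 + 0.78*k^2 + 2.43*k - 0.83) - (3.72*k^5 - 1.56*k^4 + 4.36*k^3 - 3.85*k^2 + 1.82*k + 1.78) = -5.86*k^5 + 0.38*k^4 - 5.89*k^3 + 4.63*k^2 + 0.61*k - 2.61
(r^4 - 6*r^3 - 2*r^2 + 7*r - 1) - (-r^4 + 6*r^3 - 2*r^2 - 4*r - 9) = 2*r^4 - 12*r^3 + 11*r + 8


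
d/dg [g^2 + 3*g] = 2*g + 3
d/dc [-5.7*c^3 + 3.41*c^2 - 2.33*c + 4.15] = -17.1*c^2 + 6.82*c - 2.33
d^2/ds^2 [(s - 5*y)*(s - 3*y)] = 2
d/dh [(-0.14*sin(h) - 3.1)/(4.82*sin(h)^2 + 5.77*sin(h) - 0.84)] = (0.6748*sin(h)^2 + 29.884*sin(h) + 18.0046)*cos(h)/(23.2324*sin(h)^4 + 55.6228*sin(h)^3 + 25.1953*sin(h)^2 - 9.6936*sin(h) + 0.7056)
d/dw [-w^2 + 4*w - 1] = 4 - 2*w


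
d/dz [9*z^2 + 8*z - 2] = 18*z + 8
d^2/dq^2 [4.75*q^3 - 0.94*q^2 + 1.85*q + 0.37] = 28.5*q - 1.88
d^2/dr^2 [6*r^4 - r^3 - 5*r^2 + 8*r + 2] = 72*r^2 - 6*r - 10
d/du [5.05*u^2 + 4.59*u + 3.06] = 10.1*u + 4.59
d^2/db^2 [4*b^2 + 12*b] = 8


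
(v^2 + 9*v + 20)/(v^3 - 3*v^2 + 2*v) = (v^2 + 9*v + 20)/(v*(v^2 - 3*v + 2))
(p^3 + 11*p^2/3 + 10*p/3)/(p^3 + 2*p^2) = (p + 5/3)/p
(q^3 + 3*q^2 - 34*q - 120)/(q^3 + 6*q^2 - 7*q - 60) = (q - 6)/(q - 3)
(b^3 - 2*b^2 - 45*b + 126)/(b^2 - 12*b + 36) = (b^2 + 4*b - 21)/(b - 6)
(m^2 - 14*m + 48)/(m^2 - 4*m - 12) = (m - 8)/(m + 2)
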